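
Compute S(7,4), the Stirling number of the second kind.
350

Reasoning: Using the Stirling recurrence: S(n,k) = k·S(n-1,k) + S(n-1,k-1)
S(7,4) = 4·S(6,4) + S(6,3)
         = 4·65 + 90
         = 260 + 90
         = 350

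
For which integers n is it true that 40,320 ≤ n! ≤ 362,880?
n! is strictly increasing; 8! = 40,320 and 9! = 362,880, so valid n = 8, 9.
Final answer: 8, 9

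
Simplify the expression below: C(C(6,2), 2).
105

C(6,2) = 15, then C(15, 2) = 105.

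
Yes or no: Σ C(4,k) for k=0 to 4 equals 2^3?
No

Solution: Binomial theorem: Σ C(4,k) = (1+1)^4 = 2^4 = 16; RHS 2^3 = 8.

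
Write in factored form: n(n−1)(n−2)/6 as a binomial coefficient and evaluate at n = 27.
C(n,3); C(27,3) = 2,925

Solution: n(n−1)(n−2)/6 = n!/(3!(n−3)!) = C(n,3). At n = 27: C(27,3) = 2,925.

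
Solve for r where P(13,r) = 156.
2

Working:
P(13,r) = 13·12·…·(13−r+1), a product of r factors. Multiplying down from 13: 13 = 13; 13·12 = 156 ✓ (2 factors). So r = 2.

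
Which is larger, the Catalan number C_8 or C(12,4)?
C_8 = C(16,8)/(8+1) = 12,870/9 = 1,430; C(12,4) = 495.

Answer: C_8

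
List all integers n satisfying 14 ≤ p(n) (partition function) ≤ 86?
7, 8, 9, 10, 11, 12

Working:
Tabulating p(n) via p(n) = p(n−1) + p(n−2) − p(n−5) − p(n−7) + …: p(6)=11; p(7)=15; p(8)=22; p(9)=30; p(10)=42; p(11)=56; p(12)=77; p(13)=101. So valid n = 7, 8, 9, 10, 11, 12.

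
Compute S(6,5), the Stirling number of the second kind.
Using the Stirling recurrence: S(n,k) = k·S(n-1,k) + S(n-1,k-1)
S(6,5) = 5·S(5,5) + S(5,4)
         = 5·1 + 10
         = 5 + 10
         = 15
Final answer: 15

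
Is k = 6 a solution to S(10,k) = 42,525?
No

Solution: S(10,6) = 6·S(9,6) + S(9,5) = 6·2,646 + 6,951 = 22,827, which does not equal 42,525.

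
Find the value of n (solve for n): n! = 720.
6

Reasoning: n! is strictly increasing. 4! = 24, 5! = 120, 6! = 720 ✓. So n = 6.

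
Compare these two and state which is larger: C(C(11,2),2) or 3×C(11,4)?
C(C(11,2),2)

Solution: C(C(11,2),2)=1,485, 3×C(11,4)=990.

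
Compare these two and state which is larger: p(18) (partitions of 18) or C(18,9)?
C(18,9)

Working:
Pentagonal recurrence p(n) = p(n−1) + p(n−2) − p(n−5) − p(n−7) + …: p(18) = p(17) + p(16) − p(13) − p(11) + p(6) + p(3) = 297 + 231 − 101 − 56 + 11 + 3 = 385; C(18,9) = 48,620.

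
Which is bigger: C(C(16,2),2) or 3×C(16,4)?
C(C(16,2),2)
C(C(16,2),2)=7,140, 3×C(16,4)=5,460.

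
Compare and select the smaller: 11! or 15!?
11!

Solution: 11!=39,916,800, 15!=1,307,674,368,000. 15! > 11!.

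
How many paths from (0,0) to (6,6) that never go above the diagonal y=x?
132

Explanation: Counted by the Catalan number C_6: C_6 = C(12,6)/(6+1) = 924/7 = 132.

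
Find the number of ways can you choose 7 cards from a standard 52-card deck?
C(52,7) = 133,784,560.

Answer: 133,784,560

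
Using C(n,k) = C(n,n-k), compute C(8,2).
28

Explanation: C(8,2) = C(8,6) = 28.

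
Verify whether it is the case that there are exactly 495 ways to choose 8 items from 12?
True

Solution: C(12,8) = 495.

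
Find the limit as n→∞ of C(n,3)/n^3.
1/6

C(n,3) ≈ n^3/3! for large n. Limit = 1/3! = 1/6.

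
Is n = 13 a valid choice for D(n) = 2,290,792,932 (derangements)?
D(13) = (13-1)·[D(12) + D(11)] = 12·[176,214,841 + 14,684,570] = 2,290,792,932, which equals 2,290,792,932.

Answer: Yes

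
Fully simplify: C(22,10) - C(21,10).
293,930

Working:
C(22,10) - C(21,10) = C(21,9) = 293,930.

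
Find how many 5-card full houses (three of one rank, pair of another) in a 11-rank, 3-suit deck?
Triple rank: 11. Triple suits: C(3,3)=1. Pair rank: 10. Pair suits: C(3,2)=3. Total: 330.

Answer: 330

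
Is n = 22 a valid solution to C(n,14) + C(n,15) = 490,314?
Yes

Solution: C(22,14) + C(22,15) = 319,770 + 170,544 = 490,314, which equals 490,314.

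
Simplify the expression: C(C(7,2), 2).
210

Solution: C(7,2) = 21, then C(21, 2) = 210.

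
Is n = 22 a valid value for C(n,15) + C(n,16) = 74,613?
No

Reasoning: C(22,15) + C(22,16) = 170,544 + 74,613 = 245,157, which does not equal 74,613.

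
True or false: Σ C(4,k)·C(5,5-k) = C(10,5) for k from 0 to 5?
Vandermonde's identity gives C(9,5) = 126; RHS C(10,5) = 252.

Answer: False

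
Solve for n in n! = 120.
n! is strictly increasing. 3! = 6, 4! = 24, 5! = 120 ✓. So n = 5.

Answer: 5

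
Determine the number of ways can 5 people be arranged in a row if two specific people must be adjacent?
48
Treat pair as unit: (5-1)! arrangements × 2 internal orders = 48.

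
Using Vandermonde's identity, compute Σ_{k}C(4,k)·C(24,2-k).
378

= C(4+24,2) = C(28,2) = 378.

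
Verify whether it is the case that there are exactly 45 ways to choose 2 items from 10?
True

C(10,2) = 45.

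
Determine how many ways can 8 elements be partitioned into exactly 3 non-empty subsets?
966

This equals S(8,3), the Stirling number of the 2nd kind.
Using the Stirling recurrence: S(n,k) = k·S(n-1,k) + S(n-1,k-1)
S(8,3) = 3·S(7,3) + S(7,2)
         = 3·301 + 63
         = 903 + 63
         = 966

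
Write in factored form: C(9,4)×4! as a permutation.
P(9,4)

Explanation: C(9,4)×4! = [9!/(4!(5)!)]×4! = 9!/(5)! = P(9,4) = 3,024.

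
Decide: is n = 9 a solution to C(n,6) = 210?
No

Solution: C(9,6) = 9·8·7·6·5·4/6! = 60,480/720 = 84, which does not equal 210.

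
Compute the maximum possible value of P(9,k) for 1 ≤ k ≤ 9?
362,880

Explanation: P(9,k) increases in k, so maximum at k = 9: 9! = 362,880.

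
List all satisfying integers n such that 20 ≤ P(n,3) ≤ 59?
4

P(3,3)=6; P(4,3)=24; P(5,3)=60. So valid n = 4.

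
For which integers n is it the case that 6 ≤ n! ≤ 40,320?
n! is strictly increasing; 3! = 6 and 8! = 40,320, so valid n = 3, 4, 5, 6, 7, 8.
Final answer: 3, 4, 5, 6, 7, 8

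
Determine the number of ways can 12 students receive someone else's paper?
Using D(n) = (n-1)[D(n-1) + D(n-2)]:
D(12) = (12-1) × [D(11) + D(10)]
      = 11 × [14684570 + 1334961]
      = 11 × 16019531
      = 176,214,841

Answer: 176,214,841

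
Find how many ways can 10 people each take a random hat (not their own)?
1,334,961

Explanation: Using D(n) = (n-1)[D(n-1) + D(n-2)]:
D(10) = (10-1) × [D(9) + D(8)]
      = 9 × [133496 + 14833]
      = 9 × 148329
      = 1,334,961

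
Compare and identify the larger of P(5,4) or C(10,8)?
P(5,4)

Explanation: P(5,4)=120, C(10,8)=45.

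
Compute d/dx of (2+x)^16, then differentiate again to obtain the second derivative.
240(2+x)^14

Working:
First derivative: 16(2+x)^{15}. Second derivative: 16·15·(2+x)^{14} = 240(2+x)^{14}.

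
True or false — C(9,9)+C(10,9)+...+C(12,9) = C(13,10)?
True

Solution: Hockey stick identity gives Σ = C(13,10) = 286; RHS C(13,10) = 286.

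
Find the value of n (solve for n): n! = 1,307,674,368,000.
15

Reasoning: n! is strictly increasing. 13! = 6,227,020,800, 14! = 87,178,291,200, 15! = 1,307,674,368,000 ✓. So n = 15.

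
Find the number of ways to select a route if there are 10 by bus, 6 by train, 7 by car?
23

Solution: By the addition principle: 10 + 6 + 7 = 23.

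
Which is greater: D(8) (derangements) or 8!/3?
D(8)
D(8) = (8-1)·[D(7) + D(6)] = 7·[1,854 + 265] = 14,833; 8!/3 = 40,320/3 = 13,440.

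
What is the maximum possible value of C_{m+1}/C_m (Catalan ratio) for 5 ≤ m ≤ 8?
17/5

Working:
C_{m+1}/C_m = 2(2m+1)/(m+2), which increases with m. Maximum at m = 8: 2·17/10 = 17/5.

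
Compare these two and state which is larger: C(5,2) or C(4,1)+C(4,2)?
Equal

Solution: By Pascal's identity: C(5,2) = C(4,1)+C(4,2) = 10. Equal.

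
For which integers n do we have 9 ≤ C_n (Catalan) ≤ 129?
4, 5

Solution: C_3=5; C_4=14; C_5=42; C_6=132. So valid n = 4, 5.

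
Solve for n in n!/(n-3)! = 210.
7

Working:
n!/(n-3)! = n×(n-1)×(n-2), a product of 3 consecutive integers ≈ (n−1)^3. 210^(1/3) + 1 ≈ 6.9; check n = 7: 7×6×5 = 210 ✓. So n = 7.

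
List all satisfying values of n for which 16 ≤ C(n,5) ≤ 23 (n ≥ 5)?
7

Reasoning: C(6,5)=6; C(7,5)=21; C(8,5)=56. So valid n = 7.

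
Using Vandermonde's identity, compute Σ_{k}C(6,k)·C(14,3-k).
= C(6+14,3) = C(20,3) = 1,140.
Final answer: 1,140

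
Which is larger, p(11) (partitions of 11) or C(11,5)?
Pentagonal recurrence p(n) = p(n−1) + p(n−2) − p(n−5) − p(n−7) + …: p(11) = p(10) + p(9) − p(6) − p(4) = 42 + 30 − 11 − 5 = 56; C(11,5) = 462.

Answer: C(11,5)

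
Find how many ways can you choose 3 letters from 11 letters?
165
C(11,3) = 11! / (3! × (11-3)!)
         = 11! / (3! × 8!)
         = 165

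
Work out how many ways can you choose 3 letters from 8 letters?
C(8,3) = 8! / (3! × (8-3)!)
         = 8! / (3! × 5!)
         = 56

Answer: 56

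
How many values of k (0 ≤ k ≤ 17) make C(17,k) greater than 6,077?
Row 17 is unimodal and symmetric about k=17/2. C(17,4)=2,380 ≤ 6,077; C(17,5)=6,188 > 6,077; by symmetry C(17,k) > 6,077 for k = 5..12. That's 12 - 5 + 1 = 8 values.

Answer: 8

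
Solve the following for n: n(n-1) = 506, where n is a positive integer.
n² − n − 506 = 0, so n = (1 ± √(1 + 4·506))/2 = (1 ± √2,025)/2 = (1 ± 45)/2, i.e. n = 23 or n = -22. Taking the positive root, n = 23 (check: 23×22 = 506).
Final answer: 23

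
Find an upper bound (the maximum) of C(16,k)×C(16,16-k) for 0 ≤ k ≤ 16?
C(16,k)·C(16,16-k) = C(16,k)², maximised at the centre k = 8: C(16,8)² = 165,636,900.

Answer: 165,636,900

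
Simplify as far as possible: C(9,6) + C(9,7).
120

By Pascal's identity: C(10,7) = 120.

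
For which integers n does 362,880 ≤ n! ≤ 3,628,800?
9, 10

Working:
n! is strictly increasing; 9! = 362,880 and 10! = 3,628,800, so valid n = 9, 10.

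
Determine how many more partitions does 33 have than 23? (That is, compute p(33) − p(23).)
Pentagonal recurrence p(n) = p(n−1) + p(n−2) − p(n−5) − p(n−7) + …: p(33) = p(32) + p(31) − p(28) − p(26) + p(21) + p(18) − p(11) − p(7) = 8,349 + 6,842 − 3,718 − 2,436 + 792 + 385 − 56 − 15 = 10,143.
p(23) = p(22) + p(21) − p(18) − p(16) + p(11) + p(8) − p(1) = 1,002 + 792 − 385 − 231 + 56 + 22 − 1 = 1,255.
Difference = 10,143 − 1,255 = 8,888.
Final answer: 8,888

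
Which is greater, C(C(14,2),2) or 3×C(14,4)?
C(C(14,2),2)

Working:
C(C(14,2),2)=4,095, 3×C(14,4)=3,003.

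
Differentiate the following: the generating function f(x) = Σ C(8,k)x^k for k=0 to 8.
Σ k·C(8,k)x^(k-1) for k=1 to 8

Explanation: Term-by-term differentiation gives Σ k·C(8,k)x^{k-1} for k=1 to 8.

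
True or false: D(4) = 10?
False
Derangements of 4 elements: D(4) = (4-1)·[D(3) + D(2)] = 3·[2 + 1] = 9.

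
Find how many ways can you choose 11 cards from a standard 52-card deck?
60,403,728,840

Reasoning: C(52,11) = 60,403,728,840.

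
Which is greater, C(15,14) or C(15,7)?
C(15,7)

Explanation: C(15,14)=15, C(15,7)=6,435.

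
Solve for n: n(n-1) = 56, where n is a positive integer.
8

Explanation: n² − n − 56 = 0, so n = (1 ± √(1 + 4·56))/2 = (1 ± √225)/2 = (1 ± 15)/2, i.e. n = 8 or n = -7. Taking the positive root, n = 8 (check: 8×7 = 56).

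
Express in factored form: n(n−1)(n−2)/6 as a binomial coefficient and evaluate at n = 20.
C(n,3); C(20,3) = 1,140
n(n−1)(n−2)/6 = n!/(3!(n−3)!) = C(n,3). At n = 20: C(20,3) = 1,140.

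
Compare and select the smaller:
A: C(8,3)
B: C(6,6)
B

Explanation: A=C(8,3)=56, B=C(6,6)=1.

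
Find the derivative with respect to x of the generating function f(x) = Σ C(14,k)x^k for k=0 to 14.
Term-by-term differentiation gives Σ k·C(14,k)x^{k-1} for k=1 to 14.
Final answer: Σ k·C(14,k)x^(k-1) for k=1 to 14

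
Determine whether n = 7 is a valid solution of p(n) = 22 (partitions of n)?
Pentagonal recurrence p(n) = p(n−1) + p(n−2) − p(n−5) − p(n−7) + …: p(7) = p(6) + p(5) − p(2) − p(0) = 11 + 7 − 2 − 1 = 15, which does not equal 22.
Final answer: No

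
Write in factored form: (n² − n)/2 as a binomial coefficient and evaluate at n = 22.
C(n,2); C(22,2) = 231
(n² − n)/2 = n(n−1)/2 = C(n,2). At n = 22: C(22,2) = 231.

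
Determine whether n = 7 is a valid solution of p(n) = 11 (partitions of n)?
Pentagonal recurrence p(n) = p(n−1) + p(n−2) − p(n−5) − p(n−7) + …: p(7) = p(6) + p(5) − p(2) − p(0) = 11 + 7 − 2 − 1 = 15, which does not equal 11.

Answer: No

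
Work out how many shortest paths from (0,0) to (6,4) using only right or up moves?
210

Reasoning: Choose 6 rights from 10 moves: C(10,6) = 210.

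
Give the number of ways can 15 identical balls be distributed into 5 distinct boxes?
3,876

Reasoning: C(15+5-1, 5-1) = C(19, 4) = 3,876.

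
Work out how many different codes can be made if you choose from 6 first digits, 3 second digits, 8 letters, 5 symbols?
720

Working:
By the multiplication principle: 6 × 3 × 8 × 5 = 720.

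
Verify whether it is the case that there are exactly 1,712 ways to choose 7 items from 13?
False
C(13,7) = 1,716 ≠ 1712.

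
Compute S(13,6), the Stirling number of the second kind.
9,321,312

Reasoning: Using the Stirling recurrence: S(n,k) = k·S(n-1,k) + S(n-1,k-1)
S(13,6) = 6·S(12,6) + S(12,5)
         = 6·1323652 + 1379400
         = 7941912 + 1379400
         = 9,321,312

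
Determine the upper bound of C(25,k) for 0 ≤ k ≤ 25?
5,200,300

Maximum at k = 12 or k = 13: C(25,12) = 5,200,300.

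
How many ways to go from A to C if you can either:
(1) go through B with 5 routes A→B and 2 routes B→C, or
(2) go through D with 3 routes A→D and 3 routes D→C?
19

Working:
Route via B: 5×2=10. Route via D: 3×3=9. Total: 19.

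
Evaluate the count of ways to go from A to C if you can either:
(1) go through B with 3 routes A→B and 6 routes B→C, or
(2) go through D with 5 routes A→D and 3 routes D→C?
33

Working:
Route via B: 3×6=18. Route via D: 5×3=15. Total: 33.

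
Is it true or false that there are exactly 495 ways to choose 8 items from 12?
True
C(12,8) = 495.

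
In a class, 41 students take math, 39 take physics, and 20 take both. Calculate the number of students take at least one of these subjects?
60
|A∪B| = |A|+|B|-|A∩B| = 41+39-20 = 60.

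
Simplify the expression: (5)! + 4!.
144

Working:
(5)! + 4! = (5)·4! + 4! = (5+1)·4! = 6·4! = 144.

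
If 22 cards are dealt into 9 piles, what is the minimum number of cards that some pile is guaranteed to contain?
3

Reasoning: Pigeonhole: ⌈22/9⌉ = 3.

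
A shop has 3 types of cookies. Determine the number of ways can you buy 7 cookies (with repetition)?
36

Solution: Stars and bars: C(7+3-1, 7) = C(9, 7) = 36.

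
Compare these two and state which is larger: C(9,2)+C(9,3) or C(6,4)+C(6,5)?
C(9,2)+C(9,3)

Reasoning: First=120, Second=21.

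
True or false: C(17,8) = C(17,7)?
False

Working:
C(17,8) = 24,310 but C(17,7) = 19,448; symmetry gives C(17,8) = C(17,9), not C(17,7).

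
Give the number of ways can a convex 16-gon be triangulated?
2,674,440

Working:
Using the Catalan number formula: C_n = C(2n, n) / (n+1)
C_14 = C(28, 14) / (14+1)
     = 40116600 / 15
     = 2,674,440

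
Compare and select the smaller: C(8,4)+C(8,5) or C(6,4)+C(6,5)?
C(6,4)+C(6,5)

First=126, Second=21.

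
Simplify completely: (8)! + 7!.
(8)! + 7! = (8)·7! + 7! = (8+1)·7! = 9·7! = 45,360.

Answer: 45,360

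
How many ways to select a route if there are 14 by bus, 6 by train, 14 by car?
34

By the addition principle: 14 + 6 + 14 = 34.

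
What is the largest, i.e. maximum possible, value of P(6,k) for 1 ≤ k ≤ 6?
720

Working:
P(6,k) increases in k, so maximum at k = 6: 6! = 720.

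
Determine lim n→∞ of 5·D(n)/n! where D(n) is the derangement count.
5/e

Explanation: D(n)/n! → 1/e, so 5·D(n)/n! → 5/e.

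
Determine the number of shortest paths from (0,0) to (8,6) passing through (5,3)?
To (5,3): C(8,5)=56. From there: C(6,3)=20. Total: 1,120.
Final answer: 1,120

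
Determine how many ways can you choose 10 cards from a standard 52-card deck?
15,820,024,220

Reasoning: C(52,10) = 15,820,024,220.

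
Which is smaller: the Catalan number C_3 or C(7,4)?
C_3

Reasoning: C_3 = C(6,3)/(3+1) = 20/4 = 5; C(7,4) = 35.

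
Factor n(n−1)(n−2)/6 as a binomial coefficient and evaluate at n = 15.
C(n,3); C(15,3) = 455

Working:
n(n−1)(n−2)/6 = n!/(3!(n−3)!) = C(n,3). At n = 15: C(15,3) = 455.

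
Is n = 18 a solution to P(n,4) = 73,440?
Yes

Working:
P(18,4) = 18·17·16·15 = 73,440, which equals 73,440.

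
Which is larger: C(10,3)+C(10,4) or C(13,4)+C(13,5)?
C(13,4)+C(13,5)

Working:
First=330, Second=2,002.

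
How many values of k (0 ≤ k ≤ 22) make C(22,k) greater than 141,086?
9

Explanation: Row 22 is unimodal and symmetric about k=22/2. C(22,6)=74,613 ≤ 141,086; C(22,7)=170,544 > 141,086; by symmetry C(22,k) > 141,086 for k = 7..15. That's 15 - 7 + 1 = 9 values.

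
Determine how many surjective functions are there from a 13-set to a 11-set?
Onto functions = 11! × S(13,11)
First compute S(13,11) via recurrence:
Using the Stirling recurrence: S(n,k) = k·S(n-1,k) + S(n-1,k-1)
S(13,11) = 11·S(12,11) + S(12,10)
         = 11·66 + 1705
         = 726 + 1705
         = 2,431
Then: 39916800 × 2431 = 97,037,740,800

Answer: 97,037,740,800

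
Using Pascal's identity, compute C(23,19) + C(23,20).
10,626
C(23,19) + C(23,20) = C(24,20) = 10,626.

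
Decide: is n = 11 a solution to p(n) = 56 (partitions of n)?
Yes
Pentagonal recurrence p(n) = p(n−1) + p(n−2) − p(n−5) − p(n−7) + …: p(11) = p(10) + p(9) − p(6) − p(4) = 42 + 30 − 11 − 5 = 56, which equals 56.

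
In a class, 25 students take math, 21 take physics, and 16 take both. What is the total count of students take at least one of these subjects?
30

Explanation: |A∪B| = |A|+|B|-|A∩B| = 25+21-16 = 30.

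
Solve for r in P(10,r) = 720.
P(10,r) = 10·9·…·(10−r+1), a product of r factors. Multiplying down from 10: 10 = 10; 10·9 = 90; 10·9·8 = 720 ✓ (3 factors). So r = 3.

Answer: 3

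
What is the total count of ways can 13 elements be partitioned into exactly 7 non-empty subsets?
5,715,424

Explanation: This equals S(13,7), the Stirling number of the 2nd kind.
Using the Stirling recurrence: S(n,k) = k·S(n-1,k) + S(n-1,k-1)
S(13,7) = 7·S(12,7) + S(12,6)
         = 7·627396 + 1323652
         = 4391772 + 1323652
         = 5,715,424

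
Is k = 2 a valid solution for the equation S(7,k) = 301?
S(7,2) = 2·S(6,2) + S(6,1) = 2·31 + 1 = 63, which does not equal 301.

Answer: No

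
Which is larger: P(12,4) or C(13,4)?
P(12,4)
P(12,4)=11,880, C(13,4)=715.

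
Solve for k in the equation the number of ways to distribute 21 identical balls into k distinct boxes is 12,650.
5

Solution: Stars and bars: the count is C(21+k−1, k−1), increasing in k. k=3: C(23,2) = 253, k=4: C(24,3) = 2,024, k=5: C(25,4) = 12,650 ✓. So k = 5.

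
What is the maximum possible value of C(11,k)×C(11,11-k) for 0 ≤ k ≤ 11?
213,444

Working:
C(11,k)·C(11,11-k) = C(11,k)², maximised at the centre k = 5: C(11,5)² = 213,444.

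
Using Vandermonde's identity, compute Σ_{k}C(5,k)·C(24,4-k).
23,751
= C(5+24,4) = C(29,4) = 23,751.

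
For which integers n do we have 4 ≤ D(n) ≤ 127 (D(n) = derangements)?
4, 5

Solution: Using D(n) = (n−1)[D(n−1) + D(n−2)] with D(1)=0, D(2)=1: D(3)=2; D(4)=9; D(5)=44; D(6)=265. So valid n = 4, 5.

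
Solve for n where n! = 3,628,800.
10
n! is strictly increasing. 8! = 40,320, 9! = 362,880, 10! = 3,628,800 ✓. So n = 10.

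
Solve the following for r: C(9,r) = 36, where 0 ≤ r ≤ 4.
2

Explanation: C(9,r) is increasing for 0 ≤ r ≤ 4. Stepping up (C(9,r+1) = C(9,r)·(9−r)/(r+1)): C(9,1) = 9, C(9,2) = 36 ✓. So r = 2.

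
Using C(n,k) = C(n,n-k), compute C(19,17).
171
C(19,17) = C(19,2) = 171.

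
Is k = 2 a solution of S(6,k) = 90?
No

S(6,2) = 2·S(5,2) + S(5,1) = 2·15 + 1 = 31, which does not equal 90.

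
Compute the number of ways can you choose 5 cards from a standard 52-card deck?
C(52,5) = 2,598,960.

Answer: 2,598,960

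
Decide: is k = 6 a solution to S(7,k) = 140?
S(7,6) = 6·S(6,6) + S(6,5) = 6·1 + 15 = 21, which does not equal 140.
Final answer: No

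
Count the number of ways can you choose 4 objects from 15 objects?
1,365

C(15,4) = 15! / (4! × (15-4)!)
         = 15! / (4! × 11!)
         = 1,365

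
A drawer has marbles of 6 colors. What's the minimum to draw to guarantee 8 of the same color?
43

Worst case: 7 of each = 42. One more: 43.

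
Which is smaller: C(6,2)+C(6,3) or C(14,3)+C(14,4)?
C(6,2)+C(6,3)
First=35, Second=1,365.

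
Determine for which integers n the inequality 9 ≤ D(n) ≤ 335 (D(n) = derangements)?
4, 5, 6

Using D(n) = (n−1)[D(n−1) + D(n−2)] with D(1)=0, D(2)=1: D(3)=2; D(4)=9; D(5)=44; D(6)=265; D(7)=1,854. So valid n = 4, 5, 6.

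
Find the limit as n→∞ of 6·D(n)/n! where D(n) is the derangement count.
D(n)/n! → 1/e, so 6·D(n)/n! → 6/e.

Answer: 6/e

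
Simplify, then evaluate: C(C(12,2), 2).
C(12,2) = 66, then C(66, 2) = 2,145.

Answer: 2,145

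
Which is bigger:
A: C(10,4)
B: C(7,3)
A=C(10,4)=210, B=C(7,3)=35.
Final answer: A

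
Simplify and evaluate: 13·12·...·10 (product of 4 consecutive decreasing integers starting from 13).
17,160

Solution: This is P(13,4) = 13!/(9)! = 17,160.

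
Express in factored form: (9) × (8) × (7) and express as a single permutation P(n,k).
P(9,3) = 9!/(6)!

Solution: Product of 3 consecutive descending integers starting at 9: P(9,3) = 9!/6! = 504.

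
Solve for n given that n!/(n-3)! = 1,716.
13

Explanation: n!/(n-3)! = n×(n-1)×(n-2), a product of 3 consecutive integers ≈ (n−1)^3. 1,716^(1/3) + 1 ≈ 13.0; check n = 13: 13×12×11 = 1,716 ✓. So n = 13.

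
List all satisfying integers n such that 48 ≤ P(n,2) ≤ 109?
8, 9, 10

Explanation: P(7,2)=42; P(8,2)=56; P(9,2)=72; P(10,2)=90; P(11,2)=110. So valid n = 8, 9, 10.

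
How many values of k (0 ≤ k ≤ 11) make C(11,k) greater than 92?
6
Row 11 is unimodal and symmetric about k=11/2. C(11,2)=55 ≤ 92; C(11,3)=165 > 92; by symmetry C(11,k) > 92 for k = 3..8. That's 8 - 3 + 1 = 6 values.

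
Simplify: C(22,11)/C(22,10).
12/11

Explanation: C(n,k+1)/C(n,k) = (n−k)/(k+1). Here (22−10)/(10+1) = 12/11 = 12/11.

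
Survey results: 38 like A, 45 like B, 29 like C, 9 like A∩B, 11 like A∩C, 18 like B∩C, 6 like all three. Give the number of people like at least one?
80

|A∪B∪C| = 38+45+29-9-11-18+6 = 80.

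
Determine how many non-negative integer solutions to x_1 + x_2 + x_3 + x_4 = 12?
455

Working:
C(12+4-1, 4-1) = 455.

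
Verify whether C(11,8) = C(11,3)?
True
Symmetry C(n,k) = C(n,n-k): C(11,8) = 165 and C(11,3) = 165. Both sides agree, so the statement holds.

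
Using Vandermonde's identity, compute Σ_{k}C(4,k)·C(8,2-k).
66

Working:
= C(4+8,2) = C(12,2) = 66.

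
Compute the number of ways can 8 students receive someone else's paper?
14,833

Using D(n) = (n-1)[D(n-1) + D(n-2)]:
D(8) = (8-1) × [D(7) + D(6)]
      = 7 × [1854 + 265]
      = 7 × 2119
      = 14,833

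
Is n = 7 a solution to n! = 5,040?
7! = 7·6! = 7·720 = 5,040, which equals 5,040.

Answer: Yes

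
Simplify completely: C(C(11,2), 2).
1,485

C(11,2) = 55, then C(55, 2) = 1,485.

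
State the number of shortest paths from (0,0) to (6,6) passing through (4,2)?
225

To (4,2): C(6,4)=15. From there: C(6,2)=15. Total: 225.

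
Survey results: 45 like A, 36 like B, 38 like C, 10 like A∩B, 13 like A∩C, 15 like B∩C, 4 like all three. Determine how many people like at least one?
85

Solution: |A∪B∪C| = 45+36+38-10-13-15+4 = 85.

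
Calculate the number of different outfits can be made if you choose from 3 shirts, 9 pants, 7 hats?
189

Solution: By the multiplication principle: 3 × 9 × 7 = 189.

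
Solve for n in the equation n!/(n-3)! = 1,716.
13

Explanation: n!/(n-3)! = n×(n-1)×(n-2), a product of 3 consecutive integers ≈ (n−1)^3. 1,716^(1/3) + 1 ≈ 13.0; check n = 13: 13×12×11 = 1,716 ✓. So n = 13.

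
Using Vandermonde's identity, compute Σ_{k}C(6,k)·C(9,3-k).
= C(6+9,3) = C(15,3) = 455.

Answer: 455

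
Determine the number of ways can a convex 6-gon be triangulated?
Using the Catalan number formula: C_n = C(2n, n) / (n+1)
C_4 = C(8, 4) / (4+1)
     = 70 / 5
     = 14

Answer: 14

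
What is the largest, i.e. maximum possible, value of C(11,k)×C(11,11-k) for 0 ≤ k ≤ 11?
213,444

C(11,k)·C(11,11-k) = C(11,k)², maximised at the centre k = 5: C(11,5)² = 213,444.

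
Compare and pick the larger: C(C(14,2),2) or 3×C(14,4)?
C(C(14,2),2)

Reasoning: C(C(14,2),2)=4,095, 3×C(14,4)=3,003.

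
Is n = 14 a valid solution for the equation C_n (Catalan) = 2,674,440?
Yes

C_14 = C(28,14)/(14+1) = 40,116,600/15 = 2,674,440, which equals 2,674,440.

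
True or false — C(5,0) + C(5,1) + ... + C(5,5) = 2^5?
Binomial theorem with x = y = 1: Σ C(5,i) = (1+1)^5 = 2^5 = 32. The statement holds.
Final answer: True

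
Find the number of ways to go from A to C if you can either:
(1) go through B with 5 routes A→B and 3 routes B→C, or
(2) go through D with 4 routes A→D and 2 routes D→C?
23

Working:
Route via B: 5×3=15. Route via D: 4×2=8. Total: 23.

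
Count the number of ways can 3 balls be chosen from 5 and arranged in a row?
60
P(5,3) = 5!/(5-3)! = 60.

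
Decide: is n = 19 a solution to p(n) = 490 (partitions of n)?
Yes

Solution: Pentagonal recurrence p(n) = p(n−1) + p(n−2) − p(n−5) − p(n−7) + …: p(19) = p(18) + p(17) − p(14) − p(12) + p(7) + p(4) = 385 + 297 − 135 − 77 + 15 + 5 = 490, which equals 490.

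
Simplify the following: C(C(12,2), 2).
2,145

Reasoning: C(12,2) = 66, then C(66, 2) = 2,145.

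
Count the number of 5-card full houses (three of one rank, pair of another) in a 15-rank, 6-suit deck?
Triple rank: 15. Triple suits: C(6,3)=20. Pair rank: 14. Pair suits: C(6,2)=15. Total: 63,000.

Answer: 63,000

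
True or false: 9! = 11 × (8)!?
False

Solution: 9! = 9 × 8! = 362,880, but 11 × 8! = 443,520.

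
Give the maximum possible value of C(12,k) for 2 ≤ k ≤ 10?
C(12,k) is maximised at the centre of the row: C(12,6) = 924.

Answer: 924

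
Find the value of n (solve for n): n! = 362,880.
9
n! is strictly increasing. 7! = 5,040, 8! = 40,320, 9! = 362,880 ✓. So n = 9.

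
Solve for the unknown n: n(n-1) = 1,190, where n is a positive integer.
n² − n − 1,190 = 0, so n = (1 ± √(1 + 4·1,190))/2 = (1 ± √4,761)/2 = (1 ± 69)/2, i.e. n = 35 or n = -34. Taking the positive root, n = 35 (check: 35×34 = 1,190).

Answer: 35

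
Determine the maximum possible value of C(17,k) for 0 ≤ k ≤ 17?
24,310
Maximum at k = 8 or k = 9: C(17,8) = 24,310.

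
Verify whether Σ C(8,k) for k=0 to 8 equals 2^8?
True

Reasoning: Binomial theorem: Σ C(8,k) = (1+1)^8 = 2^8 = 256; RHS 2^8 = 256.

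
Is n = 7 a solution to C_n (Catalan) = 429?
C_7 = C(14,7)/(7+1) = 3,432/8 = 429, which equals 429.

Answer: Yes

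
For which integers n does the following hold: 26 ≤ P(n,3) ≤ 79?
5

Solution: P(4,3)=24; P(5,3)=60; P(6,3)=120. So valid n = 5.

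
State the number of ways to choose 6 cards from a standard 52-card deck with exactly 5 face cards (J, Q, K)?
31,680
12 face cards and 40 non-face cards: C(12,5) × C(40,1) = 792 × 40 = 31,680.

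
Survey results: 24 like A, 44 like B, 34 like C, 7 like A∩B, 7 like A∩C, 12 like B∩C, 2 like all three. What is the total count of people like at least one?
|A∪B∪C| = 24+44+34-7-7-12+2 = 78.

Answer: 78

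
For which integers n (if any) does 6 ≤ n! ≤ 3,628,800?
3, 4, 5, 6, 7, 8, 9, 10

Solution: n! is strictly increasing; 3! = 6 and 10! = 3,628,800, so valid n = 3, 4, 5, 6, 7, 8, 9, 10.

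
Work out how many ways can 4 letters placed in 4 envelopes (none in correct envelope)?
9
Using D(n) = (n-1)[D(n-1) + D(n-2)]:
D(4) = (4-1) × [D(3) + D(2)]
      = 3 × [2 + 1]
      = 3 × 3
      = 9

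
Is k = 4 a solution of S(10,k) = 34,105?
Yes

Explanation: S(10,4) = 4·S(9,4) + S(9,3) = 4·7,770 + 3,025 = 34,105, which equals 34,105.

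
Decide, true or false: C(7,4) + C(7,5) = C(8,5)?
True

Working:
Pascal's identity: LHS = 35 + 21 = 56; RHS = C(8,5) = 56. Both sides agree, so the statement holds.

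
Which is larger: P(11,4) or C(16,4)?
P(11,4)

P(11,4)=7,920, C(16,4)=1,820.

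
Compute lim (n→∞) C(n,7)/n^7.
1/5040

Explanation: C(n,7) ≈ n^7/7! for large n. Limit = 1/7! = 1/5040.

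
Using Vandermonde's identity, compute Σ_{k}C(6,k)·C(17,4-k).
8,855

Explanation: = C(6+17,4) = C(23,4) = 8,855.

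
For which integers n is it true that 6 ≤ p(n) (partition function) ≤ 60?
5, 6, 7, 8, 9, 10, 11

Tabulating p(n) via p(n) = p(n−1) + p(n−2) − p(n−5) − p(n−7) + …: p(4)=5; p(5)=7; p(6)=11; p(7)=15; p(8)=22; p(9)=30; p(10)=42; p(11)=56; p(12)=77. So valid n = 5, 6, 7, 8, 9, 10, 11.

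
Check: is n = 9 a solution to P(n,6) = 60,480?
P(9,6) = 9·8·7·6·5·4 = 60,480, which equals 60,480.

Answer: Yes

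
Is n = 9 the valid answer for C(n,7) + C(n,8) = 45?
C(9,7) + C(9,8) = 36 + 9 = 45, which equals 45.

Answer: Yes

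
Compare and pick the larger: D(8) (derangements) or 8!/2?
8!/2

D(8) = (8-1)·[D(7) + D(6)] = 7·[1,854 + 265] = 14,833; 8!/2 = 40,320/2 = 20,160.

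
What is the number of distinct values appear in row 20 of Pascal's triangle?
11

Row 20 has entries C(20,0)..C(20,20); by symmetry C(20,k)=C(20,20-k), giving 11 distinct values.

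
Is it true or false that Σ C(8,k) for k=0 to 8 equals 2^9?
False
Binomial theorem: Σ C(8,k) = (1+1)^8 = 2^8 = 256; RHS 2^9 = 512.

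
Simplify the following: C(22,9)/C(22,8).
14/9

Solution: C(n,k+1)/C(n,k) = (n−k)/(k+1). Here (22−8)/(8+1) = 14/9 = 14/9.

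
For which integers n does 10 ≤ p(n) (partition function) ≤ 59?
6, 7, 8, 9, 10, 11

Reasoning: Tabulating p(n) via p(n) = p(n−1) + p(n−2) − p(n−5) − p(n−7) + …: p(5)=7; p(6)=11; p(7)=15; p(8)=22; p(9)=30; p(10)=42; p(11)=56; p(12)=77. So valid n = 6, 7, 8, 9, 10, 11.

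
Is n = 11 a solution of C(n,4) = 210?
No

Working:
C(11,4) = 11·10·9·8/4! = 7,920/24 = 330, which does not equal 210.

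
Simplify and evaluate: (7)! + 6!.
5,760

Working:
(7)! + 6! = (7)·6! + 6! = (7+1)·6! = 8·6! = 5,760.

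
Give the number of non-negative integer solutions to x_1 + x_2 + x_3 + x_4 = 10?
286

Working:
C(10+4-1, 4-1) = 286.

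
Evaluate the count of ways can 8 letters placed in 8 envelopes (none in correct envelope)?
Using D(n) = (n-1)[D(n-1) + D(n-2)]:
D(8) = (8-1) × [D(7) + D(6)]
      = 7 × [1854 + 265]
      = 7 × 2119
      = 14,833
Final answer: 14,833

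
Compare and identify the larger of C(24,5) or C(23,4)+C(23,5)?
Equal

Solution: By Pascal's identity: C(24,5) = C(23,4)+C(23,5) = 42,504. Equal.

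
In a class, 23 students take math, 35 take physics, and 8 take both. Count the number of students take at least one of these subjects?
50

|A∪B| = |A|+|B|-|A∩B| = 23+35-8 = 50.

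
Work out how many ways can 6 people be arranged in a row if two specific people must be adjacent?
Treat pair as unit: (6-1)! arrangements × 2 internal orders = 240.
Final answer: 240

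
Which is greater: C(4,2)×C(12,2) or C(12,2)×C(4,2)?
Equal

Explanation: C(4,2)×C(12,2)=396, C(12,2)×C(4,2)=396.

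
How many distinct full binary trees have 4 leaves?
Using the Catalan number formula: C_n = C(2n, n) / (n+1)
C_3 = C(6, 3) / (3+1)
     = 20 / 4
     = 5

Answer: 5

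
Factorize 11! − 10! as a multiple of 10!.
10 × 10! = 36,288,000

Solution: 11! − 10! = 11·10! − 10! = (11 − 1)·10! = 10 × 10! = 36,288,000.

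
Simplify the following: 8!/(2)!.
20,160

Explanation: This equals 8×7×...×3 = 20,160.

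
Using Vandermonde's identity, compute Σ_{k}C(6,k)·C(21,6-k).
296,010

Explanation: = C(6+21,6) = C(27,6) = 296,010.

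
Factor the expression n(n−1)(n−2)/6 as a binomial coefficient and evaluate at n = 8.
n(n−1)(n−2)/6 = n!/(3!(n−3)!) = C(n,3). At n = 8: C(8,3) = 56.

Answer: C(n,3); C(8,3) = 56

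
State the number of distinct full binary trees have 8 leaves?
Using the Catalan number formula: C_n = C(2n, n) / (n+1)
C_7 = C(14, 7) / (7+1)
     = 3432 / 8
     = 429
Final answer: 429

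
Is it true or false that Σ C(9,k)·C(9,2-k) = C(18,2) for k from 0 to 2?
True
Vandermonde's identity gives C(18,2) = 153; RHS C(18,2) = 153.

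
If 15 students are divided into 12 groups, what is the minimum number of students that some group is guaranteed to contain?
2
Pigeonhole: ⌈15/12⌉ = 2.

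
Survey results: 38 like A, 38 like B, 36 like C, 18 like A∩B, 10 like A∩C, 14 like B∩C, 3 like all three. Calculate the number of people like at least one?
73

Explanation: |A∪B∪C| = 38+38+36-18-10-14+3 = 73.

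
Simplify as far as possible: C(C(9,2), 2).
630

Solution: C(9,2) = 36, then C(36, 2) = 630.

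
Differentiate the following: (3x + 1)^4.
12(3x + 1)^3

Explanation: Chain rule: 4(3x+1)^{3} × 3 = 12(3x+1)^{3}.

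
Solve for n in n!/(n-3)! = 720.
10
n!/(n-3)! = n×(n-1)×(n-2), a product of 3 consecutive integers ≈ (n−1)^3. 720^(1/3) + 1 ≈ 10.0; check n = 10: 10×9×8 = 720 ✓. So n = 10.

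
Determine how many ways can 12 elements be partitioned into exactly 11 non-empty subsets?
This equals S(12,11), the Stirling number of the 2nd kind.
Using the Stirling recurrence: S(n,k) = k·S(n-1,k) + S(n-1,k-1)
S(12,11) = 11·S(11,11) + S(11,10)
         = 11·1 + 55
         = 11 + 55
         = 66

Answer: 66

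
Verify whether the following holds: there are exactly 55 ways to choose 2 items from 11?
True

Solution: C(11,2) = 55.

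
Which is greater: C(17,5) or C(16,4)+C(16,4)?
C(17,5)=6,188; C(16,4)+C(16,4)=1,820+1,820=3,640.

Answer: C(17,5)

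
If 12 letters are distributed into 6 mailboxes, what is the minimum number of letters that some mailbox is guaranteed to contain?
2

Reasoning: Pigeonhole: ⌈12/6⌉ = 2.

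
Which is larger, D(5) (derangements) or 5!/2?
5!/2

Reasoning: D(5) = (5-1)·[D(4) + D(3)] = 4·[9 + 2] = 44; 5!/2 = 120/2 = 60.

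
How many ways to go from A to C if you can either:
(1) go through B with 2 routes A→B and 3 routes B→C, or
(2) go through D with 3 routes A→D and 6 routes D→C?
Route via B: 2×3=6. Route via D: 3×6=18. Total: 24.
Final answer: 24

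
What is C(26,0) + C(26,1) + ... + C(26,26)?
67,108,864

Explanation: Sum of binomial coefficients = 2^26 = 67,108,864.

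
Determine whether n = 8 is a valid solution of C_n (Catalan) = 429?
C_8 = C(16,8)/(8+1) = 12,870/9 = 1,430, which does not equal 429.
Final answer: No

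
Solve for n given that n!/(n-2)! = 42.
7

Solution: n!/(n-2)! = n×(n-1), a product of 2 consecutive integers ≈ (n−0.5)^2. 42^(1/2) + 0.5 ≈ 7.0; check n = 7: 7×6 = 42 ✓. So n = 7.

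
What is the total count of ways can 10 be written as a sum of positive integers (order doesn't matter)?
42
Pentagonal recurrence p(n) = p(n−1) + p(n−2) − p(n−5) − p(n−7) + …: p(10) = p(9) + p(8) − p(5) − p(3) = 30 + 22 − 7 − 3 = 42.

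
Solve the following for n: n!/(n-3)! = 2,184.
14

n!/(n-3)! = n×(n-1)×(n-2), a product of 3 consecutive integers ≈ (n−1)^3. 2,184^(1/3) + 1 ≈ 14.0; check n = 14: 14×13×12 = 2,184 ✓. So n = 14.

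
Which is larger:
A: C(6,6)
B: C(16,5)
B

A=C(6,6)=1, B=C(16,5)=4,368.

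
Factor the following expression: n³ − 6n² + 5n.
n(n − 1)(n − 5)

n³ − 6n² + 5n = n(n² − 6n + 5) = n(n − 1)(n − 5).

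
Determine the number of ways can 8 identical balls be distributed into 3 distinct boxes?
C(8+3-1, 3-1) = C(10, 2) = 45.
Final answer: 45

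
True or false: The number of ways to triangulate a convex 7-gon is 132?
Triangulations of a convex 7-gon are counted by the Catalan number C_5: C_5 = C(10,5)/(5+1) = 252/6 = 42.
Final answer: False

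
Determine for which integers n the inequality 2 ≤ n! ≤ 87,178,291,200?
2, 3, 4, 5, 6, 7, 8, 9, 10, 11, 12, 13, 14

Working:
n! is strictly increasing; 2! = 2 and 14! = 87,178,291,200, so valid n = 2, 3, 4, 5, 6, 7, 8, 9, 10, 11, 12, 13, 14.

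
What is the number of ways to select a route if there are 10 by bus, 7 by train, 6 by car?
23
By the addition principle: 10 + 7 + 6 = 23.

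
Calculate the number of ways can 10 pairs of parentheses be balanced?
16,796
Using the Catalan number formula: C_n = C(2n, n) / (n+1)
C_10 = C(20, 10) / (10+1)
     = 184756 / 11
     = 16,796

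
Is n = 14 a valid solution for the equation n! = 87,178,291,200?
14! = 14·13! = 14·6,227,020,800 = 87,178,291,200, which equals 87,178,291,200.

Answer: Yes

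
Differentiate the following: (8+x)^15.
15(8+x)^14

Reasoning: Using the power rule: d/dx (8+x)^15 = 15(8+x)^{14}.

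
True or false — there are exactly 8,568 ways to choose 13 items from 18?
True

Reasoning: C(18,13) = 8,568.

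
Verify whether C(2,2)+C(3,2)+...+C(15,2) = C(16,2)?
False

Solution: Hockey stick identity gives Σ = C(16,3) = 560; RHS C(16,2) = 120.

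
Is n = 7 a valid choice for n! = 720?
No

Solution: 7! = 7·6! = 7·720 = 5,040, which does not equal 720.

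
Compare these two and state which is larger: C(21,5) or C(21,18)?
C(21,5)

Explanation: C(21,5)=20,349, C(21,18)=1,330.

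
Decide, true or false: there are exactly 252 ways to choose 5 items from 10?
True

Solution: C(10,5) = 252.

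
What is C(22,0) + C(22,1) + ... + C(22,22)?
4,194,304

Sum of binomial coefficients = 2^22 = 4,194,304.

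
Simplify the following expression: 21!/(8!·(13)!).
203,490

Working:
This is C(21,8) = 203,490.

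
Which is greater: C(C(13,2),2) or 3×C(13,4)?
C(C(13,2),2)

Solution: C(C(13,2),2)=3,003, 3×C(13,4)=2,145.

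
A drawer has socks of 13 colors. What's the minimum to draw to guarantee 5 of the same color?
Worst case: 4 of each = 52. One more: 53.

Answer: 53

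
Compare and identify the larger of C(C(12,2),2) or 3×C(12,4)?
C(C(12,2),2)=2,145, 3×C(12,4)=1,485.

Answer: C(C(12,2),2)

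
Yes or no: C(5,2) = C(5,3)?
Symmetry C(n,k) = C(n,n-k): C(5,2) = 10 and C(5,3) = 10. Both sides agree, so the statement holds.
Final answer: Yes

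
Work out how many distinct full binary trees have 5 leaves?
14

Working:
Using the Catalan number formula: C_n = C(2n, n) / (n+1)
C_4 = C(8, 4) / (4+1)
     = 70 / 5
     = 14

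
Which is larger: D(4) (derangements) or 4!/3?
D(4)

Reasoning: D(4) = (4-1)·[D(3) + D(2)] = 3·[2 + 1] = 9; 4!/3 = 24/3 = 8.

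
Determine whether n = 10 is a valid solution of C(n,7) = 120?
Yes

C(10,7) = 10·9·8·7·6·5·4/7! = 604,800/5,040 = 120, which equals 120.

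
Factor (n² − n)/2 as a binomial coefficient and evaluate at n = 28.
C(n,2); C(28,2) = 378
(n² − n)/2 = n(n−1)/2 = C(n,2). At n = 28: C(28,2) = 378.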